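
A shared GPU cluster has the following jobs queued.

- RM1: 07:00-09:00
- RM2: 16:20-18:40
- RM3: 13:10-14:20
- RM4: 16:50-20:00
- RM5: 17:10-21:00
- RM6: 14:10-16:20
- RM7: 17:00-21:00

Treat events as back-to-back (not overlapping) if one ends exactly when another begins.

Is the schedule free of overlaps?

Sorted by start: RM1, RM3, RM6, RM2, RM4, RM7, RM5.
RM3 starts after RM1 ends — done with RM1.
RM6 starts before RM3 ends → RM3 and RM6 overlap.
That's a conflict, so the schedule is not conflict-free.

No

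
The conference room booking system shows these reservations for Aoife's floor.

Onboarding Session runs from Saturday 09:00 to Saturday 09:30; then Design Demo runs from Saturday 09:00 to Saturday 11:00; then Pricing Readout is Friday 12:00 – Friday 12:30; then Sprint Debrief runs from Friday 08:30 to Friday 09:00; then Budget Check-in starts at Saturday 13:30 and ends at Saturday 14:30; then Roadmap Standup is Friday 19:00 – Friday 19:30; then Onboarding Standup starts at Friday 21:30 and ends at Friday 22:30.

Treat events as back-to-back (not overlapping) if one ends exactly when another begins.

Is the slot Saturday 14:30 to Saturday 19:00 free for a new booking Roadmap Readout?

Yes — the slot is free

Sprint Debrief: ends Friday 09:00 at or before Roadmap Readout starts Saturday 14:30 → clear.
Pricing Readout: ends Friday 12:30 at or before Roadmap Readout starts Saturday 14:30 → clear.
Roadmap Standup: ends Friday 19:30 at or before Roadmap Readout starts Saturday 14:30 → clear.
Onboarding Standup: ends Friday 22:30 at or before Roadmap Readout starts Saturday 14:30 → clear.
Onboarding Session: ends Saturday 09:30 at or before Roadmap Readout starts Saturday 14:30 → clear.
Design Demo: ends Saturday 11:00 at or before Roadmap Readout starts Saturday 14:30 → clear.
Budget Check-in: ends Saturday 14:30 at or before Roadmap Readout starts Saturday 14:30 → clear.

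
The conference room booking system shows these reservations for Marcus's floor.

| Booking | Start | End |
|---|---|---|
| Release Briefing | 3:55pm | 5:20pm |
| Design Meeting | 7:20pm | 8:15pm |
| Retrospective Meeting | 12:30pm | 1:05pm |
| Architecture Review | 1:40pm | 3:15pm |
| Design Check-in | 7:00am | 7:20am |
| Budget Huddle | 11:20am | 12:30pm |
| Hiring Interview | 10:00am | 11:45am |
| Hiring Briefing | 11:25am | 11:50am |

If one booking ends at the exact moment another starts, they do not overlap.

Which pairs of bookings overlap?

Budget Huddle & Hiring Briefing, Budget Huddle & Hiring Interview, Hiring Briefing & Hiring Interview

Two intervals overlap when each starts before the other ends.
Sorted by start: Design Check-in, Hiring Interview, Budget Huddle, Hiring Briefing, Retrospective Meeting, Architecture Review, Release Briefing, Design Meeting.
Hiring Interview starts after Design Check-in ends — done with Design Check-in.
Budget Huddle starts before Hiring Interview ends → Hiring Interview and Budget Huddle overlap.
Hiring Briefing starts before Hiring Interview ends → Hiring Interview and Hiring Briefing overlap.
Retrospective Meeting starts after Hiring Interview ends — done with Hiring Interview.
Hiring Briefing starts before Budget Huddle ends → Budget Huddle and Hiring Briefing overlap.
Retrospective Meeting starts exactly when Budget Huddle ends (back-to-back, no overlap) — done with Budget Huddle.
Retrospective Meeting starts after Hiring Briefing ends — done with Hiring Briefing.
Architecture Review starts after Retrospective Meeting ends — done with Retrospective Meeting.
Release Briefing starts after Architecture Review ends — done with Architecture Review.
Design Meeting starts after Release Briefing ends.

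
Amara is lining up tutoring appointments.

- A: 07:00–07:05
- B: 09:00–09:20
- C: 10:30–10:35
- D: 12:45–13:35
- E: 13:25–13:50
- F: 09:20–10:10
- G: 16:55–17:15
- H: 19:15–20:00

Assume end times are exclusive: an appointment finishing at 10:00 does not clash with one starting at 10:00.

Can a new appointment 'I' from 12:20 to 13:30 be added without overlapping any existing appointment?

No — it overlaps D, E

A: ends 07:05 at or before I starts 12:20 → clear.
B: ends 09:20 at or before I starts 12:20 → clear.
F: ends 10:10 at or before I starts 12:20 → clear.
C: ends 10:35 at or before I starts 12:20 → clear.
D: starts 12:45 before I ends 13:30, and ends 13:35 after I starts 12:20 → overlap.
E: starts 13:25 before I ends 13:30, and ends 13:50 after I starts 12:20 → overlap.
G: starts 16:55 at or after I ends 13:30 → clear.
H: starts 19:15 at or after I ends 13:30 → clear.
I overlaps D, E.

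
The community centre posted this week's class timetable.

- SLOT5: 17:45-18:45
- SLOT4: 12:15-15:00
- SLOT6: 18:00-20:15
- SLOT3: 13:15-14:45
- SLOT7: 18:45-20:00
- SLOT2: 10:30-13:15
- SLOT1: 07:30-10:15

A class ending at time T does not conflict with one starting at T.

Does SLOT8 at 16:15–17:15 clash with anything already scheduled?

No — it doesn't clash with anything

SLOT1: ends 10:15 at or before SLOT8 starts 16:15 → clear.
SLOT2: ends 13:15 at or before SLOT8 starts 16:15 → clear.
SLOT4: ends 15:00 at or before SLOT8 starts 16:15 → clear.
SLOT3: ends 14:45 at or before SLOT8 starts 16:15 → clear.
SLOT5: starts 17:45 at or after SLOT8 ends 17:15 → clear.
SLOT6: starts 18:00 at or after SLOT8 ends 17:15 → clear.
SLOT7: starts 18:45 at or after SLOT8 ends 17:15 → clear.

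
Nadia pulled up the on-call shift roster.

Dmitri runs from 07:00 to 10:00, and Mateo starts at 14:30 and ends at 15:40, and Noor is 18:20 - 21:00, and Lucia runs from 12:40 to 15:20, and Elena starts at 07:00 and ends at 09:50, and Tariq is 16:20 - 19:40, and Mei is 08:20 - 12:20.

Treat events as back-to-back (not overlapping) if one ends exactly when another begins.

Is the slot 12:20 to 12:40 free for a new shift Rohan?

Dmitri: ends 10:00 at or before Rohan starts 12:20 → clear.
Elena: ends 09:50 at or before Rohan starts 12:20 → clear.
Mei: ends 12:20 at or before Rohan starts 12:20 → clear.
Lucia: starts 12:40 at or after Rohan ends 12:40 → clear.
Mateo: starts 14:30 at or after Rohan ends 12:40 → clear.
Tariq: starts 16:20 at or after Rohan ends 12:40 → clear.
Noor: starts 18:20 at or after Rohan ends 12:40 → clear.

Yes — the slot is free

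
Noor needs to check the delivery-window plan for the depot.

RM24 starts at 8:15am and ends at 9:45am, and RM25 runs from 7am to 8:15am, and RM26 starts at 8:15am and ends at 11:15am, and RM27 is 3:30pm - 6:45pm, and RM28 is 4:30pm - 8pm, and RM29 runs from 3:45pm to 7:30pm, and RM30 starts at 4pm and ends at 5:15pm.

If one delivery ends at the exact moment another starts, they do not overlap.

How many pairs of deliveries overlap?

7

Two intervals overlap when each starts before the other ends.
Sorted by start: RM25, RM24, RM26, RM27, RM29, RM30, RM28.
RM24 starts exactly when RM25 ends (back-to-back, no overlap); RM25 is clear from here.
RM26 starts before RM24 ends → RM24 and RM26 overlap.
RM27 starts after RM24 ends; RM24 is clear from here.
RM27 starts after RM26 ends; RM26 is clear from here.
RM29 starts before RM27 ends → RM27 and RM29 overlap.
RM30 starts before RM27 ends → RM27 and RM30 overlap.
RM28 starts before RM27 ends → RM27 and RM28 overlap.
RM30 starts before RM29 ends → RM29 and RM30 overlap.
RM28 starts before RM29 ends → RM29 and RM28 overlap.
RM28 starts before RM30 ends → RM30 and RM28 overlap.
Overlapping pairs: RM24 & RM26, RM27 & RM28, RM27 & RM29, RM27 & RM30, RM28 & RM29, RM28 & RM30, RM29 & RM30 — 7 in total.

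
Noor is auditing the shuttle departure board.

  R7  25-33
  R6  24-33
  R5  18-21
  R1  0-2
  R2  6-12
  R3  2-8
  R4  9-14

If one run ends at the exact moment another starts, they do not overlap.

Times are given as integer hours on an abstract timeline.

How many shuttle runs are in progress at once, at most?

Walk through starts and ends in time order (an end at T is processed before a start at T):
0 start R1 → 1
2 end R1 → 0
2 start R3 → 1
6 start R2 → 2
8 end R3 → 1
9 start R4 → 2
12 end R2 → 1
14 end R4 → 0
18 start R5 → 1
21 end R5 → 0
24 start R6 → 1
25 start R7 → 2
33 end R6 → 1
33 end R7 → 0
Peak is 2, at 6 (R2, R3).

2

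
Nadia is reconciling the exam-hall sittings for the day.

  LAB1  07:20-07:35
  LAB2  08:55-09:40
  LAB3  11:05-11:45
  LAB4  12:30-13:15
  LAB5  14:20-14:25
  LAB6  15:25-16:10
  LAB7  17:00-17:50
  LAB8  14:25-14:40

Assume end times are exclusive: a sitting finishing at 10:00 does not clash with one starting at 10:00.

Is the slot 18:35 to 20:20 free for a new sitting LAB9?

LAB1: ends 07:35 at or before LAB9 starts 18:35 → clear.
LAB2: ends 09:40 at or before LAB9 starts 18:35 → clear.
LAB3: ends 11:45 at or before LAB9 starts 18:35 → clear.
LAB4: ends 13:15 at or before LAB9 starts 18:35 → clear.
LAB5: ends 14:25 at or before LAB9 starts 18:35 → clear.
LAB8: ends 14:40 at or before LAB9 starts 18:35 → clear.
LAB6: ends 16:10 at or before LAB9 starts 18:35 → clear.
LAB7: ends 17:50 at or before LAB9 starts 18:35 → clear.

Yes — the slot is free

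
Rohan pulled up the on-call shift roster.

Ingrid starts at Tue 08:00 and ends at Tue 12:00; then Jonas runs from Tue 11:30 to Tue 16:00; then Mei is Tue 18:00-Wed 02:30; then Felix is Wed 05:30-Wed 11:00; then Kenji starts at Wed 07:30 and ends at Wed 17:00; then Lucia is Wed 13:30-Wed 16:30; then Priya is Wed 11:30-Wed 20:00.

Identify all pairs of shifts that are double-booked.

Felix & Kenji, Ingrid & Jonas, Kenji & Lucia, Kenji & Priya, Lucia & Priya

Check each pair: they overlap iff neither finishes before the other starts.
Sorted by start: Ingrid, Jonas, Mei, Felix, Kenji, Priya, Lucia.
Jonas starts before Ingrid ends → Ingrid and Jonas overlap.
Mei starts after Ingrid ends; Ingrid is clear from here.
Mei starts after Jonas ends; Jonas is clear from here.
Felix starts after Mei ends; Mei is clear from here.
Kenji starts before Felix ends → Felix and Kenji overlap.
Priya starts after Felix ends; Felix is clear from here.
Priya starts before Kenji ends → Kenji and Priya overlap.
Lucia starts before Kenji ends → Kenji and Lucia overlap.
Lucia starts before Priya ends → Priya and Lucia overlap.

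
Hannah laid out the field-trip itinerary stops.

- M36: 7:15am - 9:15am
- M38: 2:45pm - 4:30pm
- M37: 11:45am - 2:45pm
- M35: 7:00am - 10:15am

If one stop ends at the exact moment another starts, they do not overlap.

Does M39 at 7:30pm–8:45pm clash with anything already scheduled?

No — it doesn't clash with anything

M35: ends 10:15am at or before M39 starts 7:30pm → clear.
M36: ends 9:15am at or before M39 starts 7:30pm → clear.
M37: ends 2:45pm at or before M39 starts 7:30pm → clear.
M38: ends 4:30pm at or before M39 starts 7:30pm → clear.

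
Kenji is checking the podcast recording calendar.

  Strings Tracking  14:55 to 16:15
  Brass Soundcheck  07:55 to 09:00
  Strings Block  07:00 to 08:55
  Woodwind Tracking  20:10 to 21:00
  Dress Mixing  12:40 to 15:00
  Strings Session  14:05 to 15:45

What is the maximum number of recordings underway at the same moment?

Walk through starts and ends in time order (an end at T is processed before a start at T):
07:00 start Strings Block → 1
07:55 start Brass Soundcheck → 2
08:55 end Strings Block → 1
09:00 end Brass Soundcheck → 0
12:40 start Dress Mixing → 1
14:05 start Strings Session → 2
14:55 start Strings Tracking → 3
15:00 end Dress Mixing → 2
15:45 end Strings Session → 1
16:15 end Strings Tracking → 0
20:10 start Woodwind Tracking → 1
21:00 end Woodwind Tracking → 0
Peak is 3, at 14:55 (Dress Mixing, Strings Session, Strings Tracking).

3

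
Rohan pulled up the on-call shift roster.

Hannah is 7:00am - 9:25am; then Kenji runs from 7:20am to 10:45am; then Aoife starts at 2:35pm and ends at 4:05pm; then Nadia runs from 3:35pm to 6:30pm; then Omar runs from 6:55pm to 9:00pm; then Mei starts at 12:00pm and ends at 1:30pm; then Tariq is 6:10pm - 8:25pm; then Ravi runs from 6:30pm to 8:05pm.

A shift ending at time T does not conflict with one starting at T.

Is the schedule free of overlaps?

Check each pair: they overlap iff neither finishes before the other starts.
Sorted by start: Hannah, Kenji, Mei, Aoife, Nadia, Tariq, Ravi, Omar.
Kenji starts before Hannah ends → Hannah and Kenji overlap.
That's a conflict, so the schedule is not conflict-free.

No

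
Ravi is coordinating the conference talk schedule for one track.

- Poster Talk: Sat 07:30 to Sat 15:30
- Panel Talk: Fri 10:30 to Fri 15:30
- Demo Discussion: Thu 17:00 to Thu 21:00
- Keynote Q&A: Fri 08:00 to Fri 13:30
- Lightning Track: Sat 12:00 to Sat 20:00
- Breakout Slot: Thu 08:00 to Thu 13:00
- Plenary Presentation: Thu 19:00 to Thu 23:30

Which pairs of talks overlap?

Demo Discussion & Plenary Presentation, Keynote Q&A & Panel Talk, Lightning Track & Poster Talk

Sorted by start: Breakout Slot, Demo Discussion, Plenary Presentation, Keynote Q&A, Panel Talk, Poster Talk, Lightning Track.
Demo Discussion starts after Breakout Slot ends, so nothing later overlaps Breakout Slot either.
Plenary Presentation starts before Demo Discussion ends → Demo Discussion and Plenary Presentation overlap.
Keynote Q&A starts after Demo Discussion ends, so nothing later overlaps Demo Discussion either.
Keynote Q&A starts after Plenary Presentation ends, so nothing later overlaps Plenary Presentation either.
Panel Talk starts before Keynote Q&A ends → Keynote Q&A and Panel Talk overlap.
Poster Talk starts after Keynote Q&A ends, so nothing later overlaps Keynote Q&A either.
Poster Talk starts after Panel Talk ends, so nothing later overlaps Panel Talk either.
Lightning Track starts before Poster Talk ends → Poster Talk and Lightning Track overlap.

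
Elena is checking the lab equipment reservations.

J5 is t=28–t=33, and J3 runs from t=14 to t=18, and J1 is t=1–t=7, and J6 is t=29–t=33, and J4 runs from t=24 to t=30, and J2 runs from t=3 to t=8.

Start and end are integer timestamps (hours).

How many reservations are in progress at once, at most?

Sort all start/end points and keep a running count:
t=1 start J1 → 1
t=3 start J2 → 2
t=7 end J1 → 1
t=8 end J2 → 0
t=14 start J3 → 1
t=18 end J3 → 0
t=24 start J4 → 1
t=28 start J5 → 2
t=29 start J6 → 3
t=30 end J4 → 2
t=33 end J5 → 1
t=33 end J6 → 0
Peak is 3, at t=29 (J4, J5, J6).

3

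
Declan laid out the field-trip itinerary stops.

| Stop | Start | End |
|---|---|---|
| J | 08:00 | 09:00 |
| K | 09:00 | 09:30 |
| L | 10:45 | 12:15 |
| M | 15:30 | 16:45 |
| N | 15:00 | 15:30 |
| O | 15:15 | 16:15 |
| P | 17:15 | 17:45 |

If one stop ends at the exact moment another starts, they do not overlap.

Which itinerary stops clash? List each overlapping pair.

Check each pair: they overlap iff neither finishes before the other starts.
Sorted by start: J, K, L, N, O, M, P.
K starts exactly when J ends (back-to-back, no overlap), so nothing later overlaps J either.
L starts after K ends, so nothing later overlaps K either.
N starts after L ends, so nothing later overlaps L either.
O starts before N ends → N and O overlap.
M starts exactly when N ends (back-to-back, no overlap), so nothing later overlaps N either.
M starts before O ends → O and M overlap.
P starts after O ends.
P starts after M ends.

M & O, N & O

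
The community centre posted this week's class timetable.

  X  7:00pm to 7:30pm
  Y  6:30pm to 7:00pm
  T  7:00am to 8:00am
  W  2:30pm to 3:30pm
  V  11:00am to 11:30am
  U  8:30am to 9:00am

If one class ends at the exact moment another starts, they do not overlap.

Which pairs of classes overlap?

no conflicts

Two intervals overlap when each starts before the other ends.
Sorted by start: T, U, V, W, Y, X.
U starts after T ends; T is clear from here.
V starts after U ends; U is clear from here.
W starts after V ends; V is clear from here.
Y starts after W ends; W is clear from here.
X starts exactly when Y ends (back-to-back, no overlap).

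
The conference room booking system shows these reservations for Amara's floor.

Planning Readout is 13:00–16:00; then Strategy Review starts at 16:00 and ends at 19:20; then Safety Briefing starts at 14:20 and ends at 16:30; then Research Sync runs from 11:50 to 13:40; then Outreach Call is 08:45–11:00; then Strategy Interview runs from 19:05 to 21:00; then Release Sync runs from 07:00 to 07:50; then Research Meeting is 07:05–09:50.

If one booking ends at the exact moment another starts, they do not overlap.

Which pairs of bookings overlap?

Check each pair: they overlap iff neither finishes before the other starts.
Sorted by start: Release Sync, Research Meeting, Outreach Call, Research Sync, Planning Readout, Safety Briefing, Strategy Review, Strategy Interview.
Research Meeting starts before Release Sync ends → Release Sync and Research Meeting overlap.
Outreach Call starts after Release Sync ends; Release Sync is clear from here.
Outreach Call starts before Research Meeting ends → Research Meeting and Outreach Call overlap.
Research Sync starts after Research Meeting ends; Research Meeting is clear from here.
Research Sync starts after Outreach Call ends; Outreach Call is clear from here.
Planning Readout starts before Research Sync ends → Research Sync and Planning Readout overlap.
Safety Briefing starts after Research Sync ends; Research Sync is clear from here.
Safety Briefing starts before Planning Readout ends → Planning Readout and Safety Briefing overlap.
Strategy Review starts exactly when Planning Readout ends (back-to-back, no overlap); Planning Readout is clear from here.
Strategy Review starts before Safety Briefing ends → Safety Briefing and Strategy Review overlap.
Strategy Interview starts after Safety Briefing ends.
Strategy Interview starts before Strategy Review ends → Strategy Review and Strategy Interview overlap.

Outreach Call & Research Meeting, Planning Readout & Research Sync, Planning Readout & Safety Briefing, Release Sync & Research Meeting, Safety Briefing & Strategy Review, Strategy Interview & Strategy Review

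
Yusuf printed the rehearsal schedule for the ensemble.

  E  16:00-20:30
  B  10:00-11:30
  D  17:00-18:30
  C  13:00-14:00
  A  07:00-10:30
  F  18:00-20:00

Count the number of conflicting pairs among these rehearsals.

4

Sorted by start: A, B, C, E, D, F.
B starts before A ends → A and B overlap.
C starts after A ends, so nothing later overlaps A either.
C starts after B ends, so nothing later overlaps B either.
E starts after C ends, so nothing later overlaps C either.
D starts before E ends → E and D overlap.
F starts before E ends → E and F overlap.
F starts before D ends → D and F overlap.
Overlapping pairs: A & B, D & E, D & F, E & F — 4 in total.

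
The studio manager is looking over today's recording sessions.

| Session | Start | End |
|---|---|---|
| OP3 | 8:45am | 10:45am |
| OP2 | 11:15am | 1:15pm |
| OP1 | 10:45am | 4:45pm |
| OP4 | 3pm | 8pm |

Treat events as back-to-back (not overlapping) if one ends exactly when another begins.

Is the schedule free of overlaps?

Two intervals overlap when each starts before the other ends.
Sorted by start: OP3, OP1, OP2, OP4.
OP1 starts exactly when OP3 ends (back-to-back, no overlap); OP3 is clear from here.
OP2 starts before OP1 ends → OP1 and OP2 overlap.
That's a conflict, so the schedule is not conflict-free.

No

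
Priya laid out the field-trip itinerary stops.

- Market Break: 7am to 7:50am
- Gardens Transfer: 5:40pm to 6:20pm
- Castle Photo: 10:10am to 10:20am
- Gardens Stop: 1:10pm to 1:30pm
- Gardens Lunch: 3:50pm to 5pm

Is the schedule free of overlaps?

Yes

Two intervals overlap when each starts before the other ends.
Sorted by start: Market Break, Castle Photo, Gardens Stop, Gardens Lunch, Gardens Transfer.
Castle Photo starts after Market Break ends, so Market Break has no further overlaps.
Gardens Stop starts after Castle Photo ends, so Castle Photo has no further overlaps.
Gardens Lunch starts after Gardens Stop ends, so Gardens Stop has no further overlaps.
Gardens Transfer starts after Gardens Lunch ends.
Every pair is clear; the schedule has no overlaps.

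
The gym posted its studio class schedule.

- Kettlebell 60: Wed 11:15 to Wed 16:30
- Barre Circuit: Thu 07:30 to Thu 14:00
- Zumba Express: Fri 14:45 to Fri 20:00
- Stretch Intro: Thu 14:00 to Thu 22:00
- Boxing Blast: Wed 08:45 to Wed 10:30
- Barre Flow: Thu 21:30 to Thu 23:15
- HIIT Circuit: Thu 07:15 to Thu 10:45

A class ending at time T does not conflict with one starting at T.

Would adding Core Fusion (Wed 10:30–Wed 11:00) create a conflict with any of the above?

Boxing Blast: ends Wed 10:30 at or before Core Fusion starts Wed 10:30 → clear.
Kettlebell 60: starts Wed 11:15 at or after Core Fusion ends Wed 11:00 → clear.
HIIT Circuit: starts Thu 07:15 at or after Core Fusion ends Wed 11:00 → clear.
Barre Circuit: starts Thu 07:30 at or after Core Fusion ends Wed 11:00 → clear.
Stretch Intro: starts Thu 14:00 at or after Core Fusion ends Wed 11:00 → clear.
Barre Flow: starts Thu 21:30 at or after Core Fusion ends Wed 11:00 → clear.
Zumba Express: starts Fri 14:45 at or after Core Fusion ends Wed 11:00 → clear.

No — it doesn't clash with anything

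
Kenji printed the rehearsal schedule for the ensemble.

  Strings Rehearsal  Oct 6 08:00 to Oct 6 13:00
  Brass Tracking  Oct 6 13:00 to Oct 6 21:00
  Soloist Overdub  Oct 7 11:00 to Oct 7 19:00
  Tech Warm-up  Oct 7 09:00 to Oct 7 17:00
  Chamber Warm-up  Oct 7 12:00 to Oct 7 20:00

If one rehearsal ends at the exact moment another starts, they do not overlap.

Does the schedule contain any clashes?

Yes

Sorted by start: Strings Rehearsal, Brass Tracking, Tech Warm-up, Soloist Overdub, Chamber Warm-up.
Brass Tracking starts exactly when Strings Rehearsal ends (back-to-back, no overlap), so nothing later overlaps Strings Rehearsal either.
Tech Warm-up starts after Brass Tracking ends, so nothing later overlaps Brass Tracking either.
Soloist Overdub starts before Tech Warm-up ends → Tech Warm-up and Soloist Overdub overlap.
That's a conflict, so the schedule is not conflict-free.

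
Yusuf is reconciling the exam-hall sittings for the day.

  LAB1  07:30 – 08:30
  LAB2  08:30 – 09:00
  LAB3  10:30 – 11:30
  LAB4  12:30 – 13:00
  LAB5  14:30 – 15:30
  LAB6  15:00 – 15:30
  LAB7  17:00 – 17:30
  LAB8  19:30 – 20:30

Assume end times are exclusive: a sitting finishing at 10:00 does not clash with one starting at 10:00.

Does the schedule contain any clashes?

Yes

Check each pair: they overlap iff neither finishes before the other starts.
Sorted by start: LAB1, LAB2, LAB3, LAB4, LAB5, LAB6, LAB7, LAB8.
LAB2 starts exactly when LAB1 ends (back-to-back, no overlap), so LAB1 has no further overlaps.
LAB3 starts after LAB2 ends, so LAB2 has no further overlaps.
LAB4 starts after LAB3 ends, so LAB3 has no further overlaps.
LAB5 starts after LAB4 ends, so LAB4 has no further overlaps.
LAB6 starts before LAB5 ends → LAB5 and LAB6 overlap.
That's a conflict, so the schedule is not conflict-free.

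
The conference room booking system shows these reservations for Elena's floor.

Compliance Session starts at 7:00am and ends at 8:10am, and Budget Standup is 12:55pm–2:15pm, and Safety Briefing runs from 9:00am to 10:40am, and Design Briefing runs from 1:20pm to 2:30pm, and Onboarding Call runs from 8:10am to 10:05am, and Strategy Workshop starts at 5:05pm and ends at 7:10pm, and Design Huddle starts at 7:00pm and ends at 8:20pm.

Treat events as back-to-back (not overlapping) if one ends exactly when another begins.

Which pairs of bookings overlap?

Sorted by start: Compliance Session, Onboarding Call, Safety Briefing, Budget Standup, Design Briefing, Strategy Workshop, Design Huddle.
Onboarding Call starts exactly when Compliance Session ends (back-to-back, no overlap), so nothing later overlaps Compliance Session either.
Safety Briefing starts before Onboarding Call ends → Onboarding Call and Safety Briefing overlap.
Budget Standup starts after Onboarding Call ends, so nothing later overlaps Onboarding Call either.
Budget Standup starts after Safety Briefing ends, so nothing later overlaps Safety Briefing either.
Design Briefing starts before Budget Standup ends → Budget Standup and Design Briefing overlap.
Strategy Workshop starts after Budget Standup ends, so nothing later overlaps Budget Standup either.
Strategy Workshop starts after Design Briefing ends, so nothing later overlaps Design Briefing either.
Design Huddle starts before Strategy Workshop ends → Strategy Workshop and Design Huddle overlap.

Budget Standup & Design Briefing, Design Huddle & Strategy Workshop, Onboarding Call & Safety Briefing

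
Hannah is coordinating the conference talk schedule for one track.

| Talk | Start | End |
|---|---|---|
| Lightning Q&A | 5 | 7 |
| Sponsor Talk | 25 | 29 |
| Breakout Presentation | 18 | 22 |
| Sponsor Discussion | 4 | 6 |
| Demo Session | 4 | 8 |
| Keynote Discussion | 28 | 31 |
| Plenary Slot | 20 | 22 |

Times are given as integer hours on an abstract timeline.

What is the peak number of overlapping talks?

Sort all start/end points and keep a running count:
4 start Demo Session → 1
4 start Sponsor Discussion → 2
5 start Lightning Q&A → 3
6 end Sponsor Discussion → 2
7 end Lightning Q&A → 1
8 end Demo Session → 0
18 start Breakout Presentation → 1
20 start Plenary Slot → 2
22 end Breakout Presentation → 1
22 end Plenary Slot → 0
25 start Sponsor Talk → 1
28 start Keynote Discussion → 2
29 end Sponsor Talk → 1
31 end Keynote Discussion → 0
Peak is 3, at 5 (Demo Session, Lightning Q&A, Sponsor Discussion).

3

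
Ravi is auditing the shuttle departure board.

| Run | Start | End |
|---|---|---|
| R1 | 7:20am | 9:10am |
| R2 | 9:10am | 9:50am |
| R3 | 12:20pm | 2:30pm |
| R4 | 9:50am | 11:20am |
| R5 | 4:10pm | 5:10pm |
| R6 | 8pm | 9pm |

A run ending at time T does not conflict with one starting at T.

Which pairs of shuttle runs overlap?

no conflicts

Sorted by start: R1, R2, R4, R3, R5, R6.
R2 starts exactly when R1 ends (back-to-back, no overlap), so R1 has no further overlaps.
R4 starts exactly when R2 ends (back-to-back, no overlap), so R2 has no further overlaps.
R3 starts after R4 ends, so R4 has no further overlaps.
R5 starts after R3 ends, so R3 has no further overlaps.
R6 starts after R5 ends.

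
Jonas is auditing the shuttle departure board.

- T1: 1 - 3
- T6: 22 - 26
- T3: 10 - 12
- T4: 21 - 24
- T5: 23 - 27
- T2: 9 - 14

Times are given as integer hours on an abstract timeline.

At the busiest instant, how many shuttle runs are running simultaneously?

3

Sort all start/end points and keep a running count:
1 start T1 → 1
3 end T1 → 0
9 start T2 → 1
10 start T3 → 2
12 end T3 → 1
14 end T2 → 0
21 start T4 → 1
22 start T6 → 2
23 start T5 → 3
24 end T4 → 2
26 end T6 → 1
27 end T5 → 0
Peak is 3, at 23 (T4, T5, T6).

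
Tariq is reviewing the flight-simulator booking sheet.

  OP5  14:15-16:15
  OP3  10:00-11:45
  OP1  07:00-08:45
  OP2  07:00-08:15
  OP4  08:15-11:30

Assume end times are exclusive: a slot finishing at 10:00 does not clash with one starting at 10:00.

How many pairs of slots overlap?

3

Check each pair: they overlap iff neither finishes before the other starts.
Sorted by start: OP1, OP2, OP4, OP3, OP5.
OP2 starts before OP1 ends → OP1 and OP2 overlap.
OP4 starts before OP1 ends → OP1 and OP4 overlap.
OP3 starts after OP1 ends — done with OP1.
OP4 starts exactly when OP2 ends (back-to-back, no overlap) — done with OP2.
OP3 starts before OP4 ends → OP4 and OP3 overlap.
OP5 starts after OP4 ends.
OP5 starts after OP3 ends.
Overlapping pairs: OP1 & OP2, OP1 & OP4, OP3 & OP4 — 3 in total.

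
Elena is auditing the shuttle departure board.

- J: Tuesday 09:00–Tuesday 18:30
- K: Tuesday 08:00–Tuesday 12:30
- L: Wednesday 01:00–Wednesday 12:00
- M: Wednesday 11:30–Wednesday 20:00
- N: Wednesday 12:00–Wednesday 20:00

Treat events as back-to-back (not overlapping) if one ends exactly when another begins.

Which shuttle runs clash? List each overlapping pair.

Check each pair: they overlap iff neither finishes before the other starts.
Sorted by start: K, J, L, M, N.
J starts before K ends → K and J overlap.
L starts after K ends, so nothing later overlaps K either.
L starts after J ends, so nothing later overlaps J either.
M starts before L ends → L and M overlap.
N starts exactly when L ends (back-to-back, no overlap).
N starts before M ends → M and N overlap.

J & K, L & M, M & N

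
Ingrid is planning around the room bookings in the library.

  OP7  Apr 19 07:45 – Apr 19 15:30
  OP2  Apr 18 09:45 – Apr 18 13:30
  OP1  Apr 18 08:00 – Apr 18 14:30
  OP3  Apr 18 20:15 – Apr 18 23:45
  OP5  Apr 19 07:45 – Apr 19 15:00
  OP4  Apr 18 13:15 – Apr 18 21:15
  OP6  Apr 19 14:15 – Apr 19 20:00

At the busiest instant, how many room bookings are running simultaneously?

Walk through starts and ends in time order (an end at T is processed before a start at T):
Apr 18 08:00 start OP1 → 1
Apr 18 09:45 start OP2 → 2
Apr 18 13:15 start OP4 → 3
Apr 18 13:30 end OP2 → 2
Apr 18 14:30 end OP1 → 1
Apr 18 20:15 start OP3 → 2
Apr 18 21:15 end OP4 → 1
Apr 18 23:45 end OP3 → 0
Apr 19 07:45 start OP5 → 1
Apr 19 07:45 start OP7 → 2
Apr 19 14:15 start OP6 → 3
Apr 19 15:00 end OP5 → 2
Apr 19 15:30 end OP7 → 1
Apr 19 20:00 end OP6 → 0
Peak is 3, at Apr 18 13:15 (OP1, OP2, OP4).

3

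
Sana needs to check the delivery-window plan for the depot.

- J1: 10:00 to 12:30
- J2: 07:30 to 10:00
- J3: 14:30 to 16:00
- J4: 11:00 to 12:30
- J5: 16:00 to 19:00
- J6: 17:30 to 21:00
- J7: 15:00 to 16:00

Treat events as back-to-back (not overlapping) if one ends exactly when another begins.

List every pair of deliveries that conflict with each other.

Two intervals overlap when each starts before the other ends.
Sorted by start: J2, J1, J4, J3, J7, J5, J6.
J1 starts exactly when J2 ends (back-to-back, no overlap), so nothing later overlaps J2 either.
J4 starts before J1 ends → J1 and J4 overlap.
J3 starts after J1 ends, so nothing later overlaps J1 either.
J3 starts after J4 ends, so nothing later overlaps J4 either.
J7 starts before J3 ends → J3 and J7 overlap.
J5 starts exactly when J3 ends (back-to-back, no overlap), so nothing later overlaps J3 either.
J5 starts exactly when J7 ends (back-to-back, no overlap), so nothing later overlaps J7 either.
J6 starts before J5 ends → J5 and J6 overlap.

J1 & J4, J3 & J7, J5 & J6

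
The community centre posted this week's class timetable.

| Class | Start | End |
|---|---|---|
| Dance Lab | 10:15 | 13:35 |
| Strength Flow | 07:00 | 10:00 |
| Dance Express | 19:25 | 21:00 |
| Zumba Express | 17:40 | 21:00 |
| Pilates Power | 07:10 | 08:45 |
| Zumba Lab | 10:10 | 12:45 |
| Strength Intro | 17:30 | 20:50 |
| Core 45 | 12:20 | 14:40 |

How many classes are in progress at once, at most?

Walk through starts and ends in time order (an end at T is processed before a start at T):
07:00 start Strength Flow → 1
07:10 start Pilates Power → 2
08:45 end Pilates Power → 1
10:00 end Strength Flow → 0
10:10 start Zumba Lab → 1
10:15 start Dance Lab → 2
12:20 start Core 45 → 3
12:45 end Zumba Lab → 2
13:35 end Dance Lab → 1
14:40 end Core 45 → 0
17:30 start Strength Intro → 1
17:40 start Zumba Express → 2
19:25 start Dance Express → 3
20:50 end Strength Intro → 2
21:00 end Dance Express → 1
21:00 end Zumba Express → 0
Peak is 3, at 12:20 (Core 45, Dance Lab, Zumba Lab).

3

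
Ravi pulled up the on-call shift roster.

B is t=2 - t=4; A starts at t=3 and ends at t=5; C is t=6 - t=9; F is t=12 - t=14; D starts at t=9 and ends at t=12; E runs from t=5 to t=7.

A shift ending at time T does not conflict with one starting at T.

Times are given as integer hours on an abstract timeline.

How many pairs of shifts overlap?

Sorted by start: B, A, E, C, D, F.
A starts before B ends → B and A overlap.
E starts after B ends — done with B.
E starts exactly when A ends (back-to-back, no overlap) — done with A.
C starts before E ends → E and C overlap.
D starts after E ends — done with E.
D starts exactly when C ends (back-to-back, no overlap) — done with C.
F starts exactly when D ends (back-to-back, no overlap).
Overlapping pairs: A & B, C & E — 2 in total.

2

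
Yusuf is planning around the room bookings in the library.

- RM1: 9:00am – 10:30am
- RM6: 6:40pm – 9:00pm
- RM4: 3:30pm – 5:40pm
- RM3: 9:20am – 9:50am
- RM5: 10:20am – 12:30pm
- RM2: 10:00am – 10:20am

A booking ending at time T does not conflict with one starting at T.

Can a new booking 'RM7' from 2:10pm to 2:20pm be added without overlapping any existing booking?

RM1: ends 10:30am at or before RM7 starts 2:10pm → clear.
RM3: ends 9:50am at or before RM7 starts 2:10pm → clear.
RM2: ends 10:20am at or before RM7 starts 2:10pm → clear.
RM5: ends 12:30pm at or before RM7 starts 2:10pm → clear.
RM4: starts 3:30pm at or after RM7 ends 2:20pm → clear.
RM6: starts 6:40pm at or after RM7 ends 2:20pm → clear.

Yes — the slot is free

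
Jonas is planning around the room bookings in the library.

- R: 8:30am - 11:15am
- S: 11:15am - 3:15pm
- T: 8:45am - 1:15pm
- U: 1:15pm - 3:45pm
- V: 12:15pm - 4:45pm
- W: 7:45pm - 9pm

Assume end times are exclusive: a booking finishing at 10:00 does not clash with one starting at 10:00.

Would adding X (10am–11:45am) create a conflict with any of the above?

Yes — it overlaps R, S, T

R: starts 8:30am before X ends 11:45am, and ends 11:15am after X starts 10am → overlap.
T: starts 8:45am before X ends 11:45am, and ends 1:15pm after X starts 10am → overlap.
S: starts 11:15am before X ends 11:45am, and ends 3:15pm after X starts 10am → overlap.
V: starts 12:15pm at or after X ends 11:45am → clear.
U: starts 1:15pm at or after X ends 11:45am → clear.
W: starts 7:45pm at or after X ends 11:45am → clear.
X overlaps R, S, T.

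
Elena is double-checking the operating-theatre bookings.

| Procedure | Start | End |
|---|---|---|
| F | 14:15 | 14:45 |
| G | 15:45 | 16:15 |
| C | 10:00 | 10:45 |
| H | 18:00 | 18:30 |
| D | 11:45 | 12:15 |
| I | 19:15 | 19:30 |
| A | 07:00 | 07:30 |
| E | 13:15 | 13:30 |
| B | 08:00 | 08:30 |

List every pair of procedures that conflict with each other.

no conflicts

Sorted by start: A, B, C, D, E, F, G, H, I.
B starts after A ends — done with A.
C starts after B ends — done with B.
D starts after C ends — done with C.
E starts after D ends — done with D.
F starts after E ends — done with E.
G starts after F ends — done with F.
H starts after G ends — done with G.
I starts after H ends.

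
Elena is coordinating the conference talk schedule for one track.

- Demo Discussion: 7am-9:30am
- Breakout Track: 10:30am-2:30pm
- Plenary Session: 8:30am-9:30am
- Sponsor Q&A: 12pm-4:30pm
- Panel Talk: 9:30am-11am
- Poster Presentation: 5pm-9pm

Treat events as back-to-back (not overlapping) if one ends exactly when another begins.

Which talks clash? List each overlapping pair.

Sorted by start: Demo Discussion, Plenary Session, Panel Talk, Breakout Track, Sponsor Q&A, Poster Presentation.
Plenary Session starts before Demo Discussion ends → Demo Discussion and Plenary Session overlap.
Panel Talk starts exactly when Demo Discussion ends (back-to-back, no overlap); Demo Discussion is clear from here.
Panel Talk starts exactly when Plenary Session ends (back-to-back, no overlap); Plenary Session is clear from here.
Breakout Track starts before Panel Talk ends → Panel Talk and Breakout Track overlap.
Sponsor Q&A starts after Panel Talk ends; Panel Talk is clear from here.
Sponsor Q&A starts before Breakout Track ends → Breakout Track and Sponsor Q&A overlap.
Poster Presentation starts after Breakout Track ends.
Poster Presentation starts after Sponsor Q&A ends.

Breakout Track & Panel Talk, Breakout Track & Sponsor Q&A, Demo Discussion & Plenary Session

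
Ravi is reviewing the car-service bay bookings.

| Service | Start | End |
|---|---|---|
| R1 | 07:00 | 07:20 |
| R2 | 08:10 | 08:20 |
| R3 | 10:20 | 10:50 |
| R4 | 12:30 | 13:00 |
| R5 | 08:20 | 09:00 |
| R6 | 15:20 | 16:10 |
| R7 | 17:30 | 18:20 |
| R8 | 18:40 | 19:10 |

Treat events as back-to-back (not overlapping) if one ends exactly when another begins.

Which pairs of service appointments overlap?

no conflicts

Sorted by start: R1, R2, R5, R3, R4, R6, R7, R8.
R2 starts after R1 ends, so R1 has no further overlaps.
R5 starts exactly when R2 ends (back-to-back, no overlap), so R2 has no further overlaps.
R3 starts after R5 ends, so R5 has no further overlaps.
R4 starts after R3 ends, so R3 has no further overlaps.
R6 starts after R4 ends, so R4 has no further overlaps.
R7 starts after R6 ends, so R6 has no further overlaps.
R8 starts after R7 ends.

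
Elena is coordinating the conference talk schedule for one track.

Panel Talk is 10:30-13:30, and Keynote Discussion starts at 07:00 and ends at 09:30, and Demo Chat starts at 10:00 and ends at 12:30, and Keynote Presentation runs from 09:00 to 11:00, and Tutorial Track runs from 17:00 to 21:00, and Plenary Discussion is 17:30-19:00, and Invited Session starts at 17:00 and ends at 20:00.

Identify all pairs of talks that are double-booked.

Demo Chat & Keynote Presentation, Demo Chat & Panel Talk, Invited Session & Plenary Discussion, Invited Session & Tutorial Track, Keynote Discussion & Keynote Presentation, Keynote Presentation & Panel Talk, Plenary Discussion & Tutorial Track

Sorted by start: Keynote Discussion, Keynote Presentation, Demo Chat, Panel Talk, Tutorial Track, Invited Session, Plenary Discussion.
Keynote Presentation starts before Keynote Discussion ends → Keynote Discussion and Keynote Presentation overlap.
Demo Chat starts after Keynote Discussion ends, so nothing later overlaps Keynote Discussion either.
Demo Chat starts before Keynote Presentation ends → Keynote Presentation and Demo Chat overlap.
Panel Talk starts before Keynote Presentation ends → Keynote Presentation and Panel Talk overlap.
Tutorial Track starts after Keynote Presentation ends, so nothing later overlaps Keynote Presentation either.
Panel Talk starts before Demo Chat ends → Demo Chat and Panel Talk overlap.
Tutorial Track starts after Demo Chat ends, so nothing later overlaps Demo Chat either.
Tutorial Track starts after Panel Talk ends, so nothing later overlaps Panel Talk either.
Invited Session starts before Tutorial Track ends → Tutorial Track and Invited Session overlap.
Plenary Discussion starts before Tutorial Track ends → Tutorial Track and Plenary Discussion overlap.
Plenary Discussion starts before Invited Session ends → Invited Session and Plenary Discussion overlap.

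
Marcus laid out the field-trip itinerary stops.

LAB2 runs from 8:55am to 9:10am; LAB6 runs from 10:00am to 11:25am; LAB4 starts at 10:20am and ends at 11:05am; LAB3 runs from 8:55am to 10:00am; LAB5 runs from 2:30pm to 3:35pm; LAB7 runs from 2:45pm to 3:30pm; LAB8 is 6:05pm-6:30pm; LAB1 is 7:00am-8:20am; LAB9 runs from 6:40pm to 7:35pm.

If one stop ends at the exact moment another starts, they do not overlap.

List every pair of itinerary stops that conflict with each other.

Check each pair: they overlap iff neither finishes before the other starts.
Sorted by start: LAB1, LAB2, LAB3, LAB6, LAB4, LAB5, LAB7, LAB8, LAB9.
LAB2 starts after LAB1 ends, so LAB1 has no further overlaps.
LAB3 starts before LAB2 ends → LAB2 and LAB3 overlap.
LAB6 starts after LAB2 ends, so LAB2 has no further overlaps.
LAB6 starts exactly when LAB3 ends (back-to-back, no overlap), so LAB3 has no further overlaps.
LAB4 starts before LAB6 ends → LAB6 and LAB4 overlap.
LAB5 starts after LAB6 ends, so LAB6 has no further overlaps.
LAB5 starts after LAB4 ends, so LAB4 has no further overlaps.
LAB7 starts before LAB5 ends → LAB5 and LAB7 overlap.
LAB8 starts after LAB5 ends, so LAB5 has no further overlaps.
LAB8 starts after LAB7 ends, so LAB7 has no further overlaps.
LAB9 starts after LAB8 ends.

LAB2 & LAB3, LAB4 & LAB6, LAB5 & LAB7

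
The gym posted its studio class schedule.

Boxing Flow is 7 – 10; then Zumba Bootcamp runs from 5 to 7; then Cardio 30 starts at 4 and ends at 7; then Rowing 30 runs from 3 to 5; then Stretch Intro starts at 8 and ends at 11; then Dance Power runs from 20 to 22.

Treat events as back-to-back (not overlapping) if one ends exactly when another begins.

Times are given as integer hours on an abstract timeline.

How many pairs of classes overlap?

3

Sorted by start: Rowing 30, Cardio 30, Zumba Bootcamp, Boxing Flow, Stretch Intro, Dance Power.
Cardio 30 starts before Rowing 30 ends → Rowing 30 and Cardio 30 overlap.
Zumba Bootcamp starts exactly when Rowing 30 ends (back-to-back, no overlap); Rowing 30 is clear from here.
Zumba Bootcamp starts before Cardio 30 ends → Cardio 30 and Zumba Bootcamp overlap.
Boxing Flow starts exactly when Cardio 30 ends (back-to-back, no overlap); Cardio 30 is clear from here.
Boxing Flow starts exactly when Zumba Bootcamp ends (back-to-back, no overlap); Zumba Bootcamp is clear from here.
Stretch Intro starts before Boxing Flow ends → Boxing Flow and Stretch Intro overlap.
Dance Power starts after Boxing Flow ends.
Dance Power starts after Stretch Intro ends.
Overlapping pairs: Boxing Flow & Stretch Intro, Cardio 30 & Rowing 30, Cardio 30 & Zumba Bootcamp — 3 in total.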